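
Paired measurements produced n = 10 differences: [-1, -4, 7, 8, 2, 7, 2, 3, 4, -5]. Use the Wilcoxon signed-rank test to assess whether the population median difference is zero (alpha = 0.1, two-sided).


Step 1: Drop any zero differences (none here) and take |d_i|.
|d| = [1, 4, 7, 8, 2, 7, 2, 3, 4, 5]
Step 2: Midrank |d_i| (ties get averaged ranks).
ranks: |1|->1, |4|->5.5, |7|->8.5, |8|->10, |2|->2.5, |7|->8.5, |2|->2.5, |3|->4, |4|->5.5, |5|->7
Step 3: Attach original signs; sum ranks with positive sign and with negative sign.
W+ = 8.5 + 10 + 2.5 + 8.5 + 2.5 + 4 + 5.5 = 41.5
W- = 1 + 5.5 + 7 = 13.5
(Check: W+ + W- = 55 should equal n(n+1)/2 = 55.)
Step 4: Test statistic W = min(W+, W-) = 13.5.
Step 5: Ties in |d|, so use the tie-corrected normal approximation.
        E[W] = n(n+1)/4 = 10*11/4 = 27.5.
        Tie groups: |d|=2 (t=2), |d|=4 (t=2), |d|=7 (t=2); sum(t^3 - t) = 18.
        Var[W] = n(n+1)(2n+1)/24 - sum(t^3-t)/48 = 2310/24 - 18/48 = 95.875.
        z = (W - E[W]) / sqrt(Var[W]) = (13.5 - 27.5) / 9.7916 = -1.4298.
        Two-sided p = 2*Phi(z) = 0.152774.
Step 6: alpha = 0.1. fail to reject H0.

W+ = 41.5, W- = 13.5, W = min = 13.5, p = 0.152774, fail to reject H0.


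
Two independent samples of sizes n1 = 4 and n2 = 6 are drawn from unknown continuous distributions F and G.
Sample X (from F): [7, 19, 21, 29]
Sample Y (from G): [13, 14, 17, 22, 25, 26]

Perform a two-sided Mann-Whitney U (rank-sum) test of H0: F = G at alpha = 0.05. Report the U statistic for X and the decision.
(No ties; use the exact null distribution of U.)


Step 1: Combine and sort all 10 observations; assign midranks.
sorted (value, group): (7,X), (13,Y), (14,Y), (17,Y), (19,X), (21,X), (22,Y), (25,Y), (26,Y), (29,X)
ranks: 7->1, 13->2, 14->3, 17->4, 19->5, 21->6, 22->7, 25->8, 26->9, 29->10
Step 2: Rank sum for X: R1 = 1 + 5 + 6 + 10 = 22.
Step 3: U_X = R1 - n1(n1+1)/2 = 22 - 4*5/2 = 22 - 10 = 12.
       U_Y = n1*n2 - U_X = 24 - 12 = 12.
Step 4: No ties, so the exact null distribution of U (based on enumerating the C(10,4) = 210 equally likely rank assignments) gives the two-sided p-value.
Step 5: p-value = 1.000000; compare to alpha = 0.05. fail to reject H0.

U_X = 12, p = 1.000000, fail to reject H0 at alpha = 0.05.


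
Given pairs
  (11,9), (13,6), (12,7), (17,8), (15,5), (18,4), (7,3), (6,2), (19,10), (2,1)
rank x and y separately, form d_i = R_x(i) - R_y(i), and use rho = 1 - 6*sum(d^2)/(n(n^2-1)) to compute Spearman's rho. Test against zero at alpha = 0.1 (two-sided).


Step 1: Rank x and y separately (midranks; no ties here).
rank(x): 11->4, 13->6, 12->5, 17->8, 15->7, 18->9, 7->3, 6->2, 19->10, 2->1
rank(y): 9->9, 6->6, 7->7, 8->8, 5->5, 4->4, 3->3, 2->2, 10->10, 1->1
Step 2: d_i = R_x(i) - R_y(i); compute d_i^2.
  (4-9)^2=25, (6-6)^2=0, (5-7)^2=4, (8-8)^2=0, (7-5)^2=4, (9-4)^2=25, (3-3)^2=0, (2-2)^2=0, (10-10)^2=0, (1-1)^2=0
sum(d^2) = 58.
Step 3: rho = 1 - 6*58 / (10*(10^2 - 1)) = 1 - 348/990 = 0.648485.
Step 4: Under H0, t = rho * sqrt((n-2)/(1-rho^2)) = 2.4095 ~ t(8).
Step 5: Two-sided p-value from the t-distribution with 8 df = 0.042540.
Step 6: alpha = 0.1. reject H0.

rho = 0.6485, p = 0.042540, reject H0 at alpha = 0.1.


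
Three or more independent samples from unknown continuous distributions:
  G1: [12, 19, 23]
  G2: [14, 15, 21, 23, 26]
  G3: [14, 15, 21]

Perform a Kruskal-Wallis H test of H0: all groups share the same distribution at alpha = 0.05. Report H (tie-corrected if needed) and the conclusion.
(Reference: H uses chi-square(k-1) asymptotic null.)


Step 1: Combine all N = 11 observations and assign midranks.
sorted (value, group, rank): (12,G1,1), (14,G2,2.5), (14,G3,2.5), (15,G2,4.5), (15,G3,4.5), (19,G1,6), (21,G2,7.5), (21,G3,7.5), (23,G1,9.5), (23,G2,9.5), (26,G2,11)
Step 2: Sum ranks within each group.
R_1 = 16.5 (n_1 = 3)
R_2 = 35 (n_2 = 5)
R_3 = 14.5 (n_3 = 3)
Step 3: H = 12/(N(N+1)) * sum(R_i^2/n_i) - 3(N+1)
     = 12/(11*12) * (16.5^2/3 + 35^2/5 + 14.5^2/3) - 3*12
     = 0.090909 * 405.833 - 36
     = 0.893939.
Step 4: Ties present; correction factor C = 1 - 24/(11^3 - 11) = 0.981818. Corrected H = 0.893939 / 0.981818 = 0.910494.
Step 5: Under H0, H ~ chi^2(2); p-value = 0.634291.
Step 6: alpha = 0.05. fail to reject H0.

H = 0.9105, df = 2, p = 0.634291, fail to reject H0.


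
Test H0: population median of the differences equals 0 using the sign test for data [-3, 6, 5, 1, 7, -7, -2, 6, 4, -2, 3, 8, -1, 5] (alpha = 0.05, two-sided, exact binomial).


Step 1: Discard zero differences. Original n = 14; n_eff = number of nonzero differences = 14.
Nonzero differences (with sign): -3, +6, +5, +1, +7, -7, -2, +6, +4, -2, +3, +8, -1, +5
Step 2: Count signs: positive = 9, negative = 5.
Step 3: Under H0: P(positive) = 0.5, so the number of positives S ~ Bin(14, 0.5).
Step 4: Two-sided exact p-value = sum of Bin(14,0.5) probabilities at or below the observed probability = 0.423950.
Step 5: alpha = 0.05. fail to reject H0.

n_eff = 14, pos = 9, neg = 5, p = 0.423950, fail to reject H0.


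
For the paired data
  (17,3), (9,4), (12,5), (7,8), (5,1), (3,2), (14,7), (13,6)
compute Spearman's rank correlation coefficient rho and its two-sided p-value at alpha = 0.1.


Step 1: Rank x and y separately (midranks; no ties here).
rank(x): 17->8, 9->4, 12->5, 7->3, 5->2, 3->1, 14->7, 13->6
rank(y): 3->3, 4->4, 5->5, 8->8, 1->1, 2->2, 7->7, 6->6
Step 2: d_i = R_x(i) - R_y(i); compute d_i^2.
  (8-3)^2=25, (4-4)^2=0, (5-5)^2=0, (3-8)^2=25, (2-1)^2=1, (1-2)^2=1, (7-7)^2=0, (6-6)^2=0
sum(d^2) = 52.
Step 3: rho = 1 - 6*52 / (8*(8^2 - 1)) = 1 - 312/504 = 0.380952.
Step 4: Under H0, t = rho * sqrt((n-2)/(1-rho^2)) = 1.0092 ~ t(6).
Step 5: Two-sided p-value from the t-distribution with 6 df = 0.351813.
Step 6: alpha = 0.1. fail to reject H0.

rho = 0.3810, p = 0.351813, fail to reject H0 at alpha = 0.1.


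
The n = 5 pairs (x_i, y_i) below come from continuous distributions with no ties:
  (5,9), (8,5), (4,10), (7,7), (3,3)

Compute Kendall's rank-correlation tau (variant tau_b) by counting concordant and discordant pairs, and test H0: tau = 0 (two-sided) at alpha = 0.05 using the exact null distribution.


Step 1: Enumerate the 10 unordered pairs (i,j) with i<j and classify each by sign(x_j-x_i) * sign(y_j-y_i).
  (1,2):dx=+3,dy=-4->D; (1,3):dx=-1,dy=+1->D; (1,4):dx=+2,dy=-2->D; (1,5):dx=-2,dy=-6->C
  (2,3):dx=-4,dy=+5->D; (2,4):dx=-1,dy=+2->D; (2,5):dx=-5,dy=-2->C; (3,4):dx=+3,dy=-3->D
  (3,5):dx=-1,dy=-7->C; (4,5):dx=-4,dy=-4->C
Step 2: C = 4, D = 6, total pairs = 10.
Step 3: tau = (C - D)/(n(n-1)/2) = (4 - 6)/10 = -0.200000.
Step 4: Exact two-sided p-value (enumerate n! = 120 permutations of y under H0): p = 0.816667.
Step 5: alpha = 0.05. fail to reject H0.

tau_b = -0.2000 (C=4, D=6), p = 0.816667, fail to reject H0.


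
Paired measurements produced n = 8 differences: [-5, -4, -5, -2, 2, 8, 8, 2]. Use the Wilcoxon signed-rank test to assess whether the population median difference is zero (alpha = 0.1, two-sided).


Step 1: Drop any zero differences (none here) and take |d_i|.
|d| = [5, 4, 5, 2, 2, 8, 8, 2]
Step 2: Midrank |d_i| (ties get averaged ranks).
ranks: |5|->5.5, |4|->4, |5|->5.5, |2|->2, |2|->2, |8|->7.5, |8|->7.5, |2|->2
Step 3: Attach original signs; sum ranks with positive sign and with negative sign.
W+ = 2 + 7.5 + 7.5 + 2 = 19
W- = 5.5 + 4 + 5.5 + 2 = 17
(Check: W+ + W- = 36 should equal n(n+1)/2 = 36.)
Step 4: Test statistic W = min(W+, W-) = 17.
Step 5: Ties in |d|, so use the tie-corrected normal approximation.
        E[W] = n(n+1)/4 = 8*9/4 = 18.
        Tie groups: |d|=2 (t=3), |d|=5 (t=2), |d|=8 (t=2); sum(t^3 - t) = 36.
        Var[W] = n(n+1)(2n+1)/24 - sum(t^3-t)/48 = 1224/24 - 36/48 = 50.25.
        z = (W - E[W]) / sqrt(Var[W]) = (17 - 18) / 7.0887 = -0.1411.
        Two-sided p = 2*Phi(z) = 0.887815.
Step 6: alpha = 0.1. fail to reject H0.

W+ = 19, W- = 17, W = min = 17, p = 0.887815, fail to reject H0.


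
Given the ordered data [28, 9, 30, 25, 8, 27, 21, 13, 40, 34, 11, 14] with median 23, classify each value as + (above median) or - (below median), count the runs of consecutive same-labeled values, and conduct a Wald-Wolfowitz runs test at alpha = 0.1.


Step 1: Compute median = 23; label A = above, B = below.
Labels in order: ABAABABBAABB  (n_A = 6, n_B = 6)
Step 2: Count runs R = 8.
Step 3: Under H0 (random ordering), E[R] = 2*n_A*n_B/(n_A+n_B) + 1 = 2*6*6/12 + 1 = 7.0000.
        Var[R] = 2*n_A*n_B*(2*n_A*n_B - n_A - n_B) / ((n_A+n_B)^2 * (n_A+n_B-1)) = 4320/1584 = 2.7273.
        SD[R] = 1.6514.
Step 4: Continuity-corrected z = (R - 0.5 - E[R]) / SD[R] = (8 - 0.5 - 7.0000) / 1.6514 = 0.3028.
Step 5: Two-sided p-value via normal approximation = 2*(1 - Phi(|z|)) = 0.762069.
Step 6: alpha = 0.1. fail to reject H0.

R = 8, z = 0.3028, p = 0.762069, fail to reject H0.


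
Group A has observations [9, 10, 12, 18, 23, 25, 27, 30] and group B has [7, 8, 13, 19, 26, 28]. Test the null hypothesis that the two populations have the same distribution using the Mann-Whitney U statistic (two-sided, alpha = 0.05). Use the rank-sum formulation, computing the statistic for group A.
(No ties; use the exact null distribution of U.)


Step 1: Combine and sort all 14 observations; assign midranks.
sorted (value, group): (7,Y), (8,Y), (9,X), (10,X), (12,X), (13,Y), (18,X), (19,Y), (23,X), (25,X), (26,Y), (27,X), (28,Y), (30,X)
ranks: 7->1, 8->2, 9->3, 10->4, 12->5, 13->6, 18->7, 19->8, 23->9, 25->10, 26->11, 27->12, 28->13, 30->14
Step 2: Rank sum for X: R1 = 3 + 4 + 5 + 7 + 9 + 10 + 12 + 14 = 64.
Step 3: U_X = R1 - n1(n1+1)/2 = 64 - 8*9/2 = 64 - 36 = 28.
       U_Y = n1*n2 - U_X = 48 - 28 = 20.
Step 4: No ties, so the exact null distribution of U (based on enumerating the C(14,8) = 3003 equally likely rank assignments) gives the two-sided p-value.
Step 5: p-value = 0.662005; compare to alpha = 0.05. fail to reject H0.

U_X = 28, p = 0.662005, fail to reject H0 at alpha = 0.05.


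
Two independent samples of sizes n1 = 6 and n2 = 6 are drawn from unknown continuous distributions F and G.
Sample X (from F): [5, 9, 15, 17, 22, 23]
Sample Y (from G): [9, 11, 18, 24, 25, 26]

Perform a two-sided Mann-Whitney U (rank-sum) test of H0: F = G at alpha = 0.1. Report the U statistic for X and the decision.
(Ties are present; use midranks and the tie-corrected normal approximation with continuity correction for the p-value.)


Step 1: Combine and sort all 12 observations; assign midranks.
sorted (value, group): (5,X), (9,X), (9,Y), (11,Y), (15,X), (17,X), (18,Y), (22,X), (23,X), (24,Y), (25,Y), (26,Y)
ranks: 5->1, 9->2.5, 9->2.5, 11->4, 15->5, 17->6, 18->7, 22->8, 23->9, 24->10, 25->11, 26->12
Step 2: Rank sum for X: R1 = 1 + 2.5 + 5 + 6 + 8 + 9 = 31.5.
Step 3: U_X = R1 - n1(n1+1)/2 = 31.5 - 6*7/2 = 31.5 - 21 = 10.5.
       U_Y = n1*n2 - U_X = 36 - 10.5 = 25.5.
Step 4: Ties are present, so use the tie-corrected normal approximation (with continuity correction) for the p-value.
Step 5: p-value = 0.261496; compare to alpha = 0.1. fail to reject H0.

U_X = 10.5, p = 0.261496, fail to reject H0 at alpha = 0.1.


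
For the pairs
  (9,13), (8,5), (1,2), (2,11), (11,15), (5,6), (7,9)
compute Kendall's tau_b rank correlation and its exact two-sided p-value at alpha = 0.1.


Step 1: Enumerate the 21 unordered pairs (i,j) with i<j and classify each by sign(x_j-x_i) * sign(y_j-y_i).
  (1,2):dx=-1,dy=-8->C; (1,3):dx=-8,dy=-11->C; (1,4):dx=-7,dy=-2->C; (1,5):dx=+2,dy=+2->C
  (1,6):dx=-4,dy=-7->C; (1,7):dx=-2,dy=-4->C; (2,3):dx=-7,dy=-3->C; (2,4):dx=-6,dy=+6->D
  (2,5):dx=+3,dy=+10->C; (2,6):dx=-3,dy=+1->D; (2,7):dx=-1,dy=+4->D; (3,4):dx=+1,dy=+9->C
  (3,5):dx=+10,dy=+13->C; (3,6):dx=+4,dy=+4->C; (3,7):dx=+6,dy=+7->C; (4,5):dx=+9,dy=+4->C
  (4,6):dx=+3,dy=-5->D; (4,7):dx=+5,dy=-2->D; (5,6):dx=-6,dy=-9->C; (5,7):dx=-4,dy=-6->C
  (6,7):dx=+2,dy=+3->C
Step 2: C = 16, D = 5, total pairs = 21.
Step 3: tau = (C - D)/(n(n-1)/2) = (16 - 5)/21 = 0.523810.
Step 4: Exact two-sided p-value (enumerate n! = 5040 permutations of y under H0): p = 0.136111.
Step 5: alpha = 0.1. fail to reject H0.

tau_b = 0.5238 (C=16, D=5), p = 0.136111, fail to reject H0.


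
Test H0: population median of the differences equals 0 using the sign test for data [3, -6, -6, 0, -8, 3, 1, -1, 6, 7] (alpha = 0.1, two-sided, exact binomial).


Step 1: Discard zero differences. Original n = 10; n_eff = number of nonzero differences = 9.
Nonzero differences (with sign): +3, -6, -6, -8, +3, +1, -1, +6, +7
Step 2: Count signs: positive = 5, negative = 4.
Step 3: Under H0: P(positive) = 0.5, so the number of positives S ~ Bin(9, 0.5).
Step 4: Two-sided exact p-value = sum of Bin(9,0.5) probabilities at or below the observed probability = 1.000000.
Step 5: alpha = 0.1. fail to reject H0.

n_eff = 9, pos = 5, neg = 4, p = 1.000000, fail to reject H0.


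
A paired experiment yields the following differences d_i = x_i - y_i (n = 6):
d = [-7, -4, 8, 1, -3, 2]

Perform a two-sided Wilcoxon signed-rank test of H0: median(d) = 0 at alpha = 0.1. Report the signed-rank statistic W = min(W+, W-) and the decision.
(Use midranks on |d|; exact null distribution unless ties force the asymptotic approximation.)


Step 1: Drop any zero differences (none here) and take |d_i|.
|d| = [7, 4, 8, 1, 3, 2]
Step 2: Midrank |d_i| (ties get averaged ranks).
ranks: |7|->5, |4|->4, |8|->6, |1|->1, |3|->3, |2|->2
Step 3: Attach original signs; sum ranks with positive sign and with negative sign.
W+ = 6 + 1 + 2 = 9
W- = 5 + 4 + 3 = 12
(Check: W+ + W- = 21 should equal n(n+1)/2 = 21.)
Step 4: Test statistic W = min(W+, W-) = 9.
Step 5: No ties, so the exact null distribution over the 2^6 = 64 sign assignments gives the two-sided p-value = 0.843750.
Step 6: alpha = 0.1. fail to reject H0.

W+ = 9, W- = 12, W = min = 9, p = 0.843750, fail to reject H0.


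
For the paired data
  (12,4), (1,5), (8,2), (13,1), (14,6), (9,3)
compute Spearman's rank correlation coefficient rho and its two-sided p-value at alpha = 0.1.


Step 1: Rank x and y separately (midranks; no ties here).
rank(x): 12->4, 1->1, 8->2, 13->5, 14->6, 9->3
rank(y): 4->4, 5->5, 2->2, 1->1, 6->6, 3->3
Step 2: d_i = R_x(i) - R_y(i); compute d_i^2.
  (4-4)^2=0, (1-5)^2=16, (2-2)^2=0, (5-1)^2=16, (6-6)^2=0, (3-3)^2=0
sum(d^2) = 32.
Step 3: rho = 1 - 6*32 / (6*(6^2 - 1)) = 1 - 192/210 = 0.085714.
Step 4: Under H0, t = rho * sqrt((n-2)/(1-rho^2)) = 0.1721 ~ t(4).
Step 5: Two-sided p-value from the t-distribution with 4 df = 0.871743.
Step 6: alpha = 0.1. fail to reject H0.

rho = 0.0857, p = 0.871743, fail to reject H0 at alpha = 0.1.


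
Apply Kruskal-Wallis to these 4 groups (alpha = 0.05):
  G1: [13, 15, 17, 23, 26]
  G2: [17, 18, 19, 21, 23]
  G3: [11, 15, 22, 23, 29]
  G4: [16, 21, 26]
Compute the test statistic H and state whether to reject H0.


Step 1: Combine all N = 18 observations and assign midranks.
sorted (value, group, rank): (11,G3,1), (13,G1,2), (15,G1,3.5), (15,G3,3.5), (16,G4,5), (17,G1,6.5), (17,G2,6.5), (18,G2,8), (19,G2,9), (21,G2,10.5), (21,G4,10.5), (22,G3,12), (23,G1,14), (23,G2,14), (23,G3,14), (26,G1,16.5), (26,G4,16.5), (29,G3,18)
Step 2: Sum ranks within each group.
R_1 = 42.5 (n_1 = 5)
R_2 = 48 (n_2 = 5)
R_3 = 48.5 (n_3 = 5)
R_4 = 32 (n_4 = 3)
Step 3: H = 12/(N(N+1)) * sum(R_i^2/n_i) - 3(N+1)
     = 12/(18*19) * (42.5^2/5 + 48^2/5 + 48.5^2/5 + 32^2/3) - 3*19
     = 0.035088 * 1633.83 - 57
     = 0.327485.
Step 4: Ties present; correction factor C = 1 - 48/(18^3 - 18) = 0.991744. Corrected H = 0.327485 / 0.991744 = 0.330212.
Step 5: Under H0, H ~ chi^2(3); p-value = 0.954250.
Step 6: alpha = 0.05. fail to reject H0.

H = 0.3302, df = 3, p = 0.954250, fail to reject H0.


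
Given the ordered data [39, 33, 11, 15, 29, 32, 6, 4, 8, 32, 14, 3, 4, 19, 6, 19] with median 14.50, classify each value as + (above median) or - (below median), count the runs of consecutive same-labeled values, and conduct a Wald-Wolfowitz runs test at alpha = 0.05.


Step 1: Compute median = 14.50; label A = above, B = below.
Labels in order: AABAAABBBABBBABA  (n_A = 8, n_B = 8)
Step 2: Count runs R = 9.
Step 3: Under H0 (random ordering), E[R] = 2*n_A*n_B/(n_A+n_B) + 1 = 2*8*8/16 + 1 = 9.0000.
        Var[R] = 2*n_A*n_B*(2*n_A*n_B - n_A - n_B) / ((n_A+n_B)^2 * (n_A+n_B-1)) = 14336/3840 = 3.7333.
        SD[R] = 1.9322.
Step 4: R = E[R], so z = 0 with no continuity correction.
Step 5: Two-sided p-value via normal approximation = 2*(1 - Phi(|z|)) = 1.000000.
Step 6: alpha = 0.05. fail to reject H0.

R = 9, z = 0.0000, p = 1.000000, fail to reject H0.


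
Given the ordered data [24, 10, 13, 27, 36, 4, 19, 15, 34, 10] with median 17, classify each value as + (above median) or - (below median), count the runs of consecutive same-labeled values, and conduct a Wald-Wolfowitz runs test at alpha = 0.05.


Step 1: Compute median = 17; label A = above, B = below.
Labels in order: ABBAABABAB  (n_A = 5, n_B = 5)
Step 2: Count runs R = 8.
Step 3: Under H0 (random ordering), E[R] = 2*n_A*n_B/(n_A+n_B) + 1 = 2*5*5/10 + 1 = 6.0000.
        Var[R] = 2*n_A*n_B*(2*n_A*n_B - n_A - n_B) / ((n_A+n_B)^2 * (n_A+n_B-1)) = 2000/900 = 2.2222.
        SD[R] = 1.4907.
Step 4: Continuity-corrected z = (R - 0.5 - E[R]) / SD[R] = (8 - 0.5 - 6.0000) / 1.4907 = 1.0062.
Step 5: Two-sided p-value via normal approximation = 2*(1 - Phi(|z|)) = 0.314305.
Step 6: alpha = 0.05. fail to reject H0.

R = 8, z = 1.0062, p = 0.314305, fail to reject H0.


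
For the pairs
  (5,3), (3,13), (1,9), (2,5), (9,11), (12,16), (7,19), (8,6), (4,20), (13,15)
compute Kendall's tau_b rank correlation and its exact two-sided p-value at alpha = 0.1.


Step 1: Enumerate the 45 unordered pairs (i,j) with i<j and classify each by sign(x_j-x_i) * sign(y_j-y_i).
  (1,2):dx=-2,dy=+10->D; (1,3):dx=-4,dy=+6->D; (1,4):dx=-3,dy=+2->D; (1,5):dx=+4,dy=+8->C
  (1,6):dx=+7,dy=+13->C; (1,7):dx=+2,dy=+16->C; (1,8):dx=+3,dy=+3->C; (1,9):dx=-1,dy=+17->D
  (1,10):dx=+8,dy=+12->C; (2,3):dx=-2,dy=-4->C; (2,4):dx=-1,dy=-8->C; (2,5):dx=+6,dy=-2->D
  (2,6):dx=+9,dy=+3->C; (2,7):dx=+4,dy=+6->C; (2,8):dx=+5,dy=-7->D; (2,9):dx=+1,dy=+7->C
  (2,10):dx=+10,dy=+2->C; (3,4):dx=+1,dy=-4->D; (3,5):dx=+8,dy=+2->C; (3,6):dx=+11,dy=+7->C
  (3,7):dx=+6,dy=+10->C; (3,8):dx=+7,dy=-3->D; (3,9):dx=+3,dy=+11->C; (3,10):dx=+12,dy=+6->C
  (4,5):dx=+7,dy=+6->C; (4,6):dx=+10,dy=+11->C; (4,7):dx=+5,dy=+14->C; (4,8):dx=+6,dy=+1->C
  (4,9):dx=+2,dy=+15->C; (4,10):dx=+11,dy=+10->C; (5,6):dx=+3,dy=+5->C; (5,7):dx=-2,dy=+8->D
  (5,8):dx=-1,dy=-5->C; (5,9):dx=-5,dy=+9->D; (5,10):dx=+4,dy=+4->C; (6,7):dx=-5,dy=+3->D
  (6,8):dx=-4,dy=-10->C; (6,9):dx=-8,dy=+4->D; (6,10):dx=+1,dy=-1->D; (7,8):dx=+1,dy=-13->D
  (7,9):dx=-3,dy=+1->D; (7,10):dx=+6,dy=-4->D; (8,9):dx=-4,dy=+14->D; (8,10):dx=+5,dy=+9->C
  (9,10):dx=+9,dy=-5->D
Step 2: C = 27, D = 18, total pairs = 45.
Step 3: tau = (C - D)/(n(n-1)/2) = (27 - 18)/45 = 0.200000.
Step 4: Exact two-sided p-value (enumerate n! = 3628800 permutations of y under H0): p = 0.484313.
Step 5: alpha = 0.1. fail to reject H0.

tau_b = 0.2000 (C=27, D=18), p = 0.484313, fail to reject H0.


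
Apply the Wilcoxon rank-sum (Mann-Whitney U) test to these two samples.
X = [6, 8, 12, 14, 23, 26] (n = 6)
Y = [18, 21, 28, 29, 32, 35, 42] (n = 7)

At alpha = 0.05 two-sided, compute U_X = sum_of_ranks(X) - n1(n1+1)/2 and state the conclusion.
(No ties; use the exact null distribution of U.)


Step 1: Combine and sort all 13 observations; assign midranks.
sorted (value, group): (6,X), (8,X), (12,X), (14,X), (18,Y), (21,Y), (23,X), (26,X), (28,Y), (29,Y), (32,Y), (35,Y), (42,Y)
ranks: 6->1, 8->2, 12->3, 14->4, 18->5, 21->6, 23->7, 26->8, 28->9, 29->10, 32->11, 35->12, 42->13
Step 2: Rank sum for X: R1 = 1 + 2 + 3 + 4 + 7 + 8 = 25.
Step 3: U_X = R1 - n1(n1+1)/2 = 25 - 6*7/2 = 25 - 21 = 4.
       U_Y = n1*n2 - U_X = 42 - 4 = 38.
Step 4: No ties, so the exact null distribution of U (based on enumerating the C(13,6) = 1716 equally likely rank assignments) gives the two-sided p-value.
Step 5: p-value = 0.013986; compare to alpha = 0.05. reject H0.

U_X = 4, p = 0.013986, reject H0 at alpha = 0.05.


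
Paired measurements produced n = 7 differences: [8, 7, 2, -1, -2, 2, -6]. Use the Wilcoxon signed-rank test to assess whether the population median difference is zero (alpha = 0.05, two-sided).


Step 1: Drop any zero differences (none here) and take |d_i|.
|d| = [8, 7, 2, 1, 2, 2, 6]
Step 2: Midrank |d_i| (ties get averaged ranks).
ranks: |8|->7, |7|->6, |2|->3, |1|->1, |2|->3, |2|->3, |6|->5
Step 3: Attach original signs; sum ranks with positive sign and with negative sign.
W+ = 7 + 6 + 3 + 3 = 19
W- = 1 + 3 + 5 = 9
(Check: W+ + W- = 28 should equal n(n+1)/2 = 28.)
Step 4: Test statistic W = min(W+, W-) = 9.
Step 5: Ties in |d|, so use the tie-corrected normal approximation.
        E[W] = n(n+1)/4 = 7*8/4 = 14.
        Tie groups: |d|=2 (t=3); sum(t^3 - t) = 24.
        Var[W] = n(n+1)(2n+1)/24 - sum(t^3-t)/48 = 840/24 - 24/48 = 34.5.
        z = (W - E[W]) / sqrt(Var[W]) = (9 - 14) / 5.8737 = -0.8513.
        Two-sided p = 2*Phi(z) = 0.394627.
Step 6: alpha = 0.05. fail to reject H0.

W+ = 19, W- = 9, W = min = 9, p = 0.394627, fail to reject H0.


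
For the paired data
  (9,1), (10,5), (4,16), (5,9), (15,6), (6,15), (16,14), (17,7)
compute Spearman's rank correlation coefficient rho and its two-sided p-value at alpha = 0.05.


Step 1: Rank x and y separately (midranks; no ties here).
rank(x): 9->4, 10->5, 4->1, 5->2, 15->6, 6->3, 16->7, 17->8
rank(y): 1->1, 5->2, 16->8, 9->5, 6->3, 15->7, 14->6, 7->4
Step 2: d_i = R_x(i) - R_y(i); compute d_i^2.
  (4-1)^2=9, (5-2)^2=9, (1-8)^2=49, (2-5)^2=9, (6-3)^2=9, (3-7)^2=16, (7-6)^2=1, (8-4)^2=16
sum(d^2) = 118.
Step 3: rho = 1 - 6*118 / (8*(8^2 - 1)) = 1 - 708/504 = -0.404762.
Step 4: Under H0, t = rho * sqrt((n-2)/(1-rho^2)) = -1.0842 ~ t(6).
Step 5: Two-sided p-value from the t-distribution with 6 df = 0.319889.
Step 6: alpha = 0.05. fail to reject H0.

rho = -0.4048, p = 0.319889, fail to reject H0 at alpha = 0.05.


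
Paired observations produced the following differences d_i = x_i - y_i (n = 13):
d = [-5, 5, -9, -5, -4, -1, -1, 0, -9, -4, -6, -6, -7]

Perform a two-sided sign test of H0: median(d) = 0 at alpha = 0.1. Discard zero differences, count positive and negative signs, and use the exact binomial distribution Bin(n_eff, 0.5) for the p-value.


Step 1: Discard zero differences. Original n = 13; n_eff = number of nonzero differences = 12.
Nonzero differences (with sign): -5, +5, -9, -5, -4, -1, -1, -9, -4, -6, -6, -7
Step 2: Count signs: positive = 1, negative = 11.
Step 3: Under H0: P(positive) = 0.5, so the number of positives S ~ Bin(12, 0.5).
Step 4: Two-sided exact p-value = sum of Bin(12,0.5) probabilities at or below the observed probability = 0.006348.
Step 5: alpha = 0.1. reject H0.

n_eff = 12, pos = 1, neg = 11, p = 0.006348, reject H0.


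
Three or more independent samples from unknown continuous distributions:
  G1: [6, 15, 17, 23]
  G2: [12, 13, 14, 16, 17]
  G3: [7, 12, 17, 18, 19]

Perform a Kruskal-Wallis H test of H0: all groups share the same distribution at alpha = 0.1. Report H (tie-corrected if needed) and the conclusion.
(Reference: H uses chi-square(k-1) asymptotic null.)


Step 1: Combine all N = 14 observations and assign midranks.
sorted (value, group, rank): (6,G1,1), (7,G3,2), (12,G2,3.5), (12,G3,3.5), (13,G2,5), (14,G2,6), (15,G1,7), (16,G2,8), (17,G1,10), (17,G2,10), (17,G3,10), (18,G3,12), (19,G3,13), (23,G1,14)
Step 2: Sum ranks within each group.
R_1 = 32 (n_1 = 4)
R_2 = 32.5 (n_2 = 5)
R_3 = 40.5 (n_3 = 5)
Step 3: H = 12/(N(N+1)) * sum(R_i^2/n_i) - 3(N+1)
     = 12/(14*15) * (32^2/4 + 32.5^2/5 + 40.5^2/5) - 3*15
     = 0.057143 * 795.3 - 45
     = 0.445714.
Step 4: Ties present; correction factor C = 1 - 30/(14^3 - 14) = 0.989011. Corrected H = 0.445714 / 0.989011 = 0.450667.
Step 5: Under H0, H ~ chi^2(2); p-value = 0.798250.
Step 6: alpha = 0.1. fail to reject H0.

H = 0.4507, df = 2, p = 0.798250, fail to reject H0.


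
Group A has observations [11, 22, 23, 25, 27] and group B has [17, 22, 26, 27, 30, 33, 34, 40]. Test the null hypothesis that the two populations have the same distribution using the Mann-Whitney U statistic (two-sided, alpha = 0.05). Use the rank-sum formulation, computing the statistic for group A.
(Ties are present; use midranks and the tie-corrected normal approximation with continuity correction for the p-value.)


Step 1: Combine and sort all 13 observations; assign midranks.
sorted (value, group): (11,X), (17,Y), (22,X), (22,Y), (23,X), (25,X), (26,Y), (27,X), (27,Y), (30,Y), (33,Y), (34,Y), (40,Y)
ranks: 11->1, 17->2, 22->3.5, 22->3.5, 23->5, 25->6, 26->7, 27->8.5, 27->8.5, 30->10, 33->11, 34->12, 40->13
Step 2: Rank sum for X: R1 = 1 + 3.5 + 5 + 6 + 8.5 = 24.
Step 3: U_X = R1 - n1(n1+1)/2 = 24 - 5*6/2 = 24 - 15 = 9.
       U_Y = n1*n2 - U_X = 40 - 9 = 31.
Step 4: Ties are present, so use the tie-corrected normal approximation (with continuity correction) for the p-value.
Step 5: p-value = 0.123248; compare to alpha = 0.05. fail to reject H0.

U_X = 9, p = 0.123248, fail to reject H0 at alpha = 0.05.


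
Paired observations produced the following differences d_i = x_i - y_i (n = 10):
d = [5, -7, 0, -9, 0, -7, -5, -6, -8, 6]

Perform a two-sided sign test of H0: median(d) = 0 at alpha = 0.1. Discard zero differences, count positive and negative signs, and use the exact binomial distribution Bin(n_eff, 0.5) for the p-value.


Step 1: Discard zero differences. Original n = 10; n_eff = number of nonzero differences = 8.
Nonzero differences (with sign): +5, -7, -9, -7, -5, -6, -8, +6
Step 2: Count signs: positive = 2, negative = 6.
Step 3: Under H0: P(positive) = 0.5, so the number of positives S ~ Bin(8, 0.5).
Step 4: Two-sided exact p-value = sum of Bin(8,0.5) probabilities at or below the observed probability = 0.289062.
Step 5: alpha = 0.1. fail to reject H0.

n_eff = 8, pos = 2, neg = 6, p = 0.289062, fail to reject H0.


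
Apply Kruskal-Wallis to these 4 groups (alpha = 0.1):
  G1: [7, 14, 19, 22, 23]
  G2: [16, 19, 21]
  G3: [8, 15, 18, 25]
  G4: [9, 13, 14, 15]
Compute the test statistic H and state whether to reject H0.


Step 1: Combine all N = 16 observations and assign midranks.
sorted (value, group, rank): (7,G1,1), (8,G3,2), (9,G4,3), (13,G4,4), (14,G1,5.5), (14,G4,5.5), (15,G3,7.5), (15,G4,7.5), (16,G2,9), (18,G3,10), (19,G1,11.5), (19,G2,11.5), (21,G2,13), (22,G1,14), (23,G1,15), (25,G3,16)
Step 2: Sum ranks within each group.
R_1 = 47 (n_1 = 5)
R_2 = 33.5 (n_2 = 3)
R_3 = 35.5 (n_3 = 4)
R_4 = 20 (n_4 = 4)
Step 3: H = 12/(N(N+1)) * sum(R_i^2/n_i) - 3(N+1)
     = 12/(16*17) * (47^2/5 + 33.5^2/3 + 35.5^2/4 + 20^2/4) - 3*17
     = 0.044118 * 1230.95 - 51
     = 3.306434.
Step 4: Ties present; correction factor C = 1 - 18/(16^3 - 16) = 0.995588. Corrected H = 3.306434 / 0.995588 = 3.321086.
Step 5: Under H0, H ~ chi^2(3); p-value = 0.344719.
Step 6: alpha = 0.1. fail to reject H0.

H = 3.3211, df = 3, p = 0.344719, fail to reject H0.


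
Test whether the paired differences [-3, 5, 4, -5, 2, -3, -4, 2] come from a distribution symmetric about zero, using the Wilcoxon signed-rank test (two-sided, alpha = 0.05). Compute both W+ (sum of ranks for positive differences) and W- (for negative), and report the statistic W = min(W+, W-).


Step 1: Drop any zero differences (none here) and take |d_i|.
|d| = [3, 5, 4, 5, 2, 3, 4, 2]
Step 2: Midrank |d_i| (ties get averaged ranks).
ranks: |3|->3.5, |5|->7.5, |4|->5.5, |5|->7.5, |2|->1.5, |3|->3.5, |4|->5.5, |2|->1.5
Step 3: Attach original signs; sum ranks with positive sign and with negative sign.
W+ = 7.5 + 5.5 + 1.5 + 1.5 = 16
W- = 3.5 + 7.5 + 3.5 + 5.5 = 20
(Check: W+ + W- = 36 should equal n(n+1)/2 = 36.)
Step 4: Test statistic W = min(W+, W-) = 16.
Step 5: Ties in |d|, so use the tie-corrected normal approximation.
        E[W] = n(n+1)/4 = 8*9/4 = 18.
        Tie groups: |d|=2 (t=2), |d|=3 (t=2), |d|=4 (t=2), |d|=5 (t=2); sum(t^3 - t) = 24.
        Var[W] = n(n+1)(2n+1)/24 - sum(t^3-t)/48 = 1224/24 - 24/48 = 50.5.
        z = (W - E[W]) / sqrt(Var[W]) = (16 - 18) / 7.1063 = -0.2814.
        Two-sided p = 2*Phi(z) = 0.778374.
Step 6: alpha = 0.05. fail to reject H0.

W+ = 16, W- = 20, W = min = 16, p = 0.778374, fail to reject H0.


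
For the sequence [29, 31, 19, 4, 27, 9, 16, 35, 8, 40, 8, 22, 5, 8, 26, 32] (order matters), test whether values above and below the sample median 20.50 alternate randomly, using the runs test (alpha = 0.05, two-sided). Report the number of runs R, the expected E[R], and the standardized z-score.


Step 1: Compute median = 20.50; label A = above, B = below.
Labels in order: AABBABBABABABBAA  (n_A = 8, n_B = 8)
Step 2: Count runs R = 11.
Step 3: Under H0 (random ordering), E[R] = 2*n_A*n_B/(n_A+n_B) + 1 = 2*8*8/16 + 1 = 9.0000.
        Var[R] = 2*n_A*n_B*(2*n_A*n_B - n_A - n_B) / ((n_A+n_B)^2 * (n_A+n_B-1)) = 14336/3840 = 3.7333.
        SD[R] = 1.9322.
Step 4: Continuity-corrected z = (R - 0.5 - E[R]) / SD[R] = (11 - 0.5 - 9.0000) / 1.9322 = 0.7763.
Step 5: Two-sided p-value via normal approximation = 2*(1 - Phi(|z|)) = 0.437558.
Step 6: alpha = 0.05. fail to reject H0.

R = 11, z = 0.7763, p = 0.437558, fail to reject H0.


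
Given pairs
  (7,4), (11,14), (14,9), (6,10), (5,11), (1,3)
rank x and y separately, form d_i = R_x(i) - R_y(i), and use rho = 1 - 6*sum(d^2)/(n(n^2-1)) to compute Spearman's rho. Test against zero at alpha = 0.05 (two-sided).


Step 1: Rank x and y separately (midranks; no ties here).
rank(x): 7->4, 11->5, 14->6, 6->3, 5->2, 1->1
rank(y): 4->2, 14->6, 9->3, 10->4, 11->5, 3->1
Step 2: d_i = R_x(i) - R_y(i); compute d_i^2.
  (4-2)^2=4, (5-6)^2=1, (6-3)^2=9, (3-4)^2=1, (2-5)^2=9, (1-1)^2=0
sum(d^2) = 24.
Step 3: rho = 1 - 6*24 / (6*(6^2 - 1)) = 1 - 144/210 = 0.314286.
Step 4: Under H0, t = rho * sqrt((n-2)/(1-rho^2)) = 0.6621 ~ t(4).
Step 5: Two-sided p-value from the t-distribution with 4 df = 0.544093.
Step 6: alpha = 0.05. fail to reject H0.

rho = 0.3143, p = 0.544093, fail to reject H0 at alpha = 0.05.


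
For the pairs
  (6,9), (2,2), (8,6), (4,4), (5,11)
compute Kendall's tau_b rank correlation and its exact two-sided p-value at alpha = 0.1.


Step 1: Enumerate the 10 unordered pairs (i,j) with i<j and classify each by sign(x_j-x_i) * sign(y_j-y_i).
  (1,2):dx=-4,dy=-7->C; (1,3):dx=+2,dy=-3->D; (1,4):dx=-2,dy=-5->C; (1,5):dx=-1,dy=+2->D
  (2,3):dx=+6,dy=+4->C; (2,4):dx=+2,dy=+2->C; (2,5):dx=+3,dy=+9->C; (3,4):dx=-4,dy=-2->C
  (3,5):dx=-3,dy=+5->D; (4,5):dx=+1,dy=+7->C
Step 2: C = 7, D = 3, total pairs = 10.
Step 3: tau = (C - D)/(n(n-1)/2) = (7 - 3)/10 = 0.400000.
Step 4: Exact two-sided p-value (enumerate n! = 120 permutations of y under H0): p = 0.483333.
Step 5: alpha = 0.1. fail to reject H0.

tau_b = 0.4000 (C=7, D=3), p = 0.483333, fail to reject H0.


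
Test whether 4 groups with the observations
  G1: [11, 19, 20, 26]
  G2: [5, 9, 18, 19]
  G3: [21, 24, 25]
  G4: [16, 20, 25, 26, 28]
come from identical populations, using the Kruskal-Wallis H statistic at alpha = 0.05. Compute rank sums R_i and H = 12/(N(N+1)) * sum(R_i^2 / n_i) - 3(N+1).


Step 1: Combine all N = 16 observations and assign midranks.
sorted (value, group, rank): (5,G2,1), (9,G2,2), (11,G1,3), (16,G4,4), (18,G2,5), (19,G1,6.5), (19,G2,6.5), (20,G1,8.5), (20,G4,8.5), (21,G3,10), (24,G3,11), (25,G3,12.5), (25,G4,12.5), (26,G1,14.5), (26,G4,14.5), (28,G4,16)
Step 2: Sum ranks within each group.
R_1 = 32.5 (n_1 = 4)
R_2 = 14.5 (n_2 = 4)
R_3 = 33.5 (n_3 = 3)
R_4 = 55.5 (n_4 = 5)
Step 3: H = 12/(N(N+1)) * sum(R_i^2/n_i) - 3(N+1)
     = 12/(16*17) * (32.5^2/4 + 14.5^2/4 + 33.5^2/3 + 55.5^2/5) - 3*17
     = 0.044118 * 1306.76 - 51
     = 6.651103.
Step 4: Ties present; correction factor C = 1 - 24/(16^3 - 16) = 0.994118. Corrected H = 6.651103 / 0.994118 = 6.690459.
Step 5: Under H0, H ~ chi^2(3); p-value = 0.082446.
Step 6: alpha = 0.05. fail to reject H0.

H = 6.6905, df = 3, p = 0.082446, fail to reject H0.


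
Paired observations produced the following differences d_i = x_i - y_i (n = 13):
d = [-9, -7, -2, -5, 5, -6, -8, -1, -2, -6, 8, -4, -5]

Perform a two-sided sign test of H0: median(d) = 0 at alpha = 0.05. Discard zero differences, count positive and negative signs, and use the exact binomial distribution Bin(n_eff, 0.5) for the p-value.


Step 1: Discard zero differences. Original n = 13; n_eff = number of nonzero differences = 13.
Nonzero differences (with sign): -9, -7, -2, -5, +5, -6, -8, -1, -2, -6, +8, -4, -5
Step 2: Count signs: positive = 2, negative = 11.
Step 3: Under H0: P(positive) = 0.5, so the number of positives S ~ Bin(13, 0.5).
Step 4: Two-sided exact p-value = sum of Bin(13,0.5) probabilities at or below the observed probability = 0.022461.
Step 5: alpha = 0.05. reject H0.

n_eff = 13, pos = 2, neg = 11, p = 0.022461, reject H0.


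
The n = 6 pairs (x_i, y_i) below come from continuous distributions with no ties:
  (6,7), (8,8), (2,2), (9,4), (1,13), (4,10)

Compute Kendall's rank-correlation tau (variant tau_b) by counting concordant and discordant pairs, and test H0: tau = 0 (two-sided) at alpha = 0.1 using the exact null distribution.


Step 1: Enumerate the 15 unordered pairs (i,j) with i<j and classify each by sign(x_j-x_i) * sign(y_j-y_i).
  (1,2):dx=+2,dy=+1->C; (1,3):dx=-4,dy=-5->C; (1,4):dx=+3,dy=-3->D; (1,5):dx=-5,dy=+6->D
  (1,6):dx=-2,dy=+3->D; (2,3):dx=-6,dy=-6->C; (2,4):dx=+1,dy=-4->D; (2,5):dx=-7,dy=+5->D
  (2,6):dx=-4,dy=+2->D; (3,4):dx=+7,dy=+2->C; (3,5):dx=-1,dy=+11->D; (3,6):dx=+2,dy=+8->C
  (4,5):dx=-8,dy=+9->D; (4,6):dx=-5,dy=+6->D; (5,6):dx=+3,dy=-3->D
Step 2: C = 5, D = 10, total pairs = 15.
Step 3: tau = (C - D)/(n(n-1)/2) = (5 - 10)/15 = -0.333333.
Step 4: Exact two-sided p-value (enumerate n! = 720 permutations of y under H0): p = 0.469444.
Step 5: alpha = 0.1. fail to reject H0.

tau_b = -0.3333 (C=5, D=10), p = 0.469444, fail to reject H0.


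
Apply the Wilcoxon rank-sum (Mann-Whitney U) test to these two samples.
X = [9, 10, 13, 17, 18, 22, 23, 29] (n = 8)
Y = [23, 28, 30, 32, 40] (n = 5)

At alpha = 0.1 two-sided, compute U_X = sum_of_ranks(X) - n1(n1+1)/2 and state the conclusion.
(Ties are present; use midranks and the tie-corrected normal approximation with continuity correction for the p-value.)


Step 1: Combine and sort all 13 observations; assign midranks.
sorted (value, group): (9,X), (10,X), (13,X), (17,X), (18,X), (22,X), (23,X), (23,Y), (28,Y), (29,X), (30,Y), (32,Y), (40,Y)
ranks: 9->1, 10->2, 13->3, 17->4, 18->5, 22->6, 23->7.5, 23->7.5, 28->9, 29->10, 30->11, 32->12, 40->13
Step 2: Rank sum for X: R1 = 1 + 2 + 3 + 4 + 5 + 6 + 7.5 + 10 = 38.5.
Step 3: U_X = R1 - n1(n1+1)/2 = 38.5 - 8*9/2 = 38.5 - 36 = 2.5.
       U_Y = n1*n2 - U_X = 40 - 2.5 = 37.5.
Step 4: Ties are present, so use the tie-corrected normal approximation (with continuity correction) for the p-value.
Step 5: p-value = 0.012704; compare to alpha = 0.1. reject H0.

U_X = 2.5, p = 0.012704, reject H0 at alpha = 0.1.


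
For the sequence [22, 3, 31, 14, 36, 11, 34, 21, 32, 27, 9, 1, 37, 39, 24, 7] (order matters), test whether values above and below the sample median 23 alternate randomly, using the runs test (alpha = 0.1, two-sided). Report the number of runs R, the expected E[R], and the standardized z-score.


Step 1: Compute median = 23; label A = above, B = below.
Labels in order: BBABABABAABBAAAB  (n_A = 8, n_B = 8)
Step 2: Count runs R = 11.
Step 3: Under H0 (random ordering), E[R] = 2*n_A*n_B/(n_A+n_B) + 1 = 2*8*8/16 + 1 = 9.0000.
        Var[R] = 2*n_A*n_B*(2*n_A*n_B - n_A - n_B) / ((n_A+n_B)^2 * (n_A+n_B-1)) = 14336/3840 = 3.7333.
        SD[R] = 1.9322.
Step 4: Continuity-corrected z = (R - 0.5 - E[R]) / SD[R] = (11 - 0.5 - 9.0000) / 1.9322 = 0.7763.
Step 5: Two-sided p-value via normal approximation = 2*(1 - Phi(|z|)) = 0.437558.
Step 6: alpha = 0.1. fail to reject H0.

R = 11, z = 0.7763, p = 0.437558, fail to reject H0.


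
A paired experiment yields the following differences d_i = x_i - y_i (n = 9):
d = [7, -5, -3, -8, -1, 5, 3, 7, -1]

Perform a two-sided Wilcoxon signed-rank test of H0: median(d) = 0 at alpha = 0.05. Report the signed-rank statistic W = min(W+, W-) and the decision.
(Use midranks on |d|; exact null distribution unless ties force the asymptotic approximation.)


Step 1: Drop any zero differences (none here) and take |d_i|.
|d| = [7, 5, 3, 8, 1, 5, 3, 7, 1]
Step 2: Midrank |d_i| (ties get averaged ranks).
ranks: |7|->7.5, |5|->5.5, |3|->3.5, |8|->9, |1|->1.5, |5|->5.5, |3|->3.5, |7|->7.5, |1|->1.5
Step 3: Attach original signs; sum ranks with positive sign and with negative sign.
W+ = 7.5 + 5.5 + 3.5 + 7.5 = 24
W- = 5.5 + 3.5 + 9 + 1.5 + 1.5 = 21
(Check: W+ + W- = 45 should equal n(n+1)/2 = 45.)
Step 4: Test statistic W = min(W+, W-) = 21.
Step 5: Ties in |d|, so use the tie-corrected normal approximation.
        E[W] = n(n+1)/4 = 9*10/4 = 22.5.
        Tie groups: |d|=1 (t=2), |d|=3 (t=2), |d|=5 (t=2), |d|=7 (t=2); sum(t^3 - t) = 24.
        Var[W] = n(n+1)(2n+1)/24 - sum(t^3-t)/48 = 1710/24 - 24/48 = 70.75.
        z = (W - E[W]) / sqrt(Var[W]) = (21 - 22.5) / 8.4113 = -0.1783.
        Two-sided p = 2*Phi(z) = 0.858463.
Step 6: alpha = 0.05. fail to reject H0.

W+ = 24, W- = 21, W = min = 21, p = 0.858463, fail to reject H0.


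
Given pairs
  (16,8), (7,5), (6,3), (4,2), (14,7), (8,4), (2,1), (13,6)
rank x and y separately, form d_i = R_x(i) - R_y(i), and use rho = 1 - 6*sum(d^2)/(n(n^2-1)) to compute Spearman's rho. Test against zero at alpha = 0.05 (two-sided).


Step 1: Rank x and y separately (midranks; no ties here).
rank(x): 16->8, 7->4, 6->3, 4->2, 14->7, 8->5, 2->1, 13->6
rank(y): 8->8, 5->5, 3->3, 2->2, 7->7, 4->4, 1->1, 6->6
Step 2: d_i = R_x(i) - R_y(i); compute d_i^2.
  (8-8)^2=0, (4-5)^2=1, (3-3)^2=0, (2-2)^2=0, (7-7)^2=0, (5-4)^2=1, (1-1)^2=0, (6-6)^2=0
sum(d^2) = 2.
Step 3: rho = 1 - 6*2 / (8*(8^2 - 1)) = 1 - 12/504 = 0.976190.
Step 4: Under H0, t = rho * sqrt((n-2)/(1-rho^2)) = 11.0235 ~ t(6).
Step 5: Two-sided p-value from the t-distribution with 6 df = 0.000033.
Step 6: alpha = 0.05. reject H0.

rho = 0.9762, p = 0.000033, reject H0 at alpha = 0.05.


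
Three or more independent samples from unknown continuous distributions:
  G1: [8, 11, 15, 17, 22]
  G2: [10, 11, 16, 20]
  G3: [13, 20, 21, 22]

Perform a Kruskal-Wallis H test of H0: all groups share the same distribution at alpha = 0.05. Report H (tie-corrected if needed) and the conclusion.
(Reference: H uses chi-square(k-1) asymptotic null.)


Step 1: Combine all N = 13 observations and assign midranks.
sorted (value, group, rank): (8,G1,1), (10,G2,2), (11,G1,3.5), (11,G2,3.5), (13,G3,5), (15,G1,6), (16,G2,7), (17,G1,8), (20,G2,9.5), (20,G3,9.5), (21,G3,11), (22,G1,12.5), (22,G3,12.5)
Step 2: Sum ranks within each group.
R_1 = 31 (n_1 = 5)
R_2 = 22 (n_2 = 4)
R_3 = 38 (n_3 = 4)
Step 3: H = 12/(N(N+1)) * sum(R_i^2/n_i) - 3(N+1)
     = 12/(13*14) * (31^2/5 + 22^2/4 + 38^2/4) - 3*14
     = 0.065934 * 674.2 - 42
     = 2.452747.
Step 4: Ties present; correction factor C = 1 - 18/(13^3 - 13) = 0.991758. Corrected H = 2.452747 / 0.991758 = 2.473130.
Step 5: Under H0, H ~ chi^2(2); p-value = 0.290380.
Step 6: alpha = 0.05. fail to reject H0.

H = 2.4731, df = 2, p = 0.290380, fail to reject H0.


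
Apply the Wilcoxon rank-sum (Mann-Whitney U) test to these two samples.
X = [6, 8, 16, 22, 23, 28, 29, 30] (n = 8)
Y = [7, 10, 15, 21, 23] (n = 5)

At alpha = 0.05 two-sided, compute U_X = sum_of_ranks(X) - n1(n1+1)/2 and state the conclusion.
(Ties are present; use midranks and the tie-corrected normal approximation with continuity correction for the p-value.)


Step 1: Combine and sort all 13 observations; assign midranks.
sorted (value, group): (6,X), (7,Y), (8,X), (10,Y), (15,Y), (16,X), (21,Y), (22,X), (23,X), (23,Y), (28,X), (29,X), (30,X)
ranks: 6->1, 7->2, 8->3, 10->4, 15->5, 16->6, 21->7, 22->8, 23->9.5, 23->9.5, 28->11, 29->12, 30->13
Step 2: Rank sum for X: R1 = 1 + 3 + 6 + 8 + 9.5 + 11 + 12 + 13 = 63.5.
Step 3: U_X = R1 - n1(n1+1)/2 = 63.5 - 8*9/2 = 63.5 - 36 = 27.5.
       U_Y = n1*n2 - U_X = 40 - 27.5 = 12.5.
Step 4: Ties are present, so use the tie-corrected normal approximation (with continuity correction) for the p-value.
Step 5: p-value = 0.304842; compare to alpha = 0.05. fail to reject H0.

U_X = 27.5, p = 0.304842, fail to reject H0 at alpha = 0.05.


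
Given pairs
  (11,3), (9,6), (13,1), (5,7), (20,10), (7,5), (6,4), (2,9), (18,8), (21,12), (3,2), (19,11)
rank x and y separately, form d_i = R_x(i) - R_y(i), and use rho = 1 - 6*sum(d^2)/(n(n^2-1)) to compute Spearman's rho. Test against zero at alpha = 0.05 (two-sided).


Step 1: Rank x and y separately (midranks; no ties here).
rank(x): 11->7, 9->6, 13->8, 5->3, 20->11, 7->5, 6->4, 2->1, 18->9, 21->12, 3->2, 19->10
rank(y): 3->3, 6->6, 1->1, 7->7, 10->10, 5->5, 4->4, 9->9, 8->8, 12->12, 2->2, 11->11
Step 2: d_i = R_x(i) - R_y(i); compute d_i^2.
  (7-3)^2=16, (6-6)^2=0, (8-1)^2=49, (3-7)^2=16, (11-10)^2=1, (5-5)^2=0, (4-4)^2=0, (1-9)^2=64, (9-8)^2=1, (12-12)^2=0, (2-2)^2=0, (10-11)^2=1
sum(d^2) = 148.
Step 3: rho = 1 - 6*148 / (12*(12^2 - 1)) = 1 - 888/1716 = 0.482517.
Step 4: Under H0, t = rho * sqrt((n-2)/(1-rho^2)) = 1.7421 ~ t(10).
Step 5: Two-sided p-value from the t-distribution with 10 df = 0.112109.
Step 6: alpha = 0.05. fail to reject H0.

rho = 0.4825, p = 0.112109, fail to reject H0 at alpha = 0.05.
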